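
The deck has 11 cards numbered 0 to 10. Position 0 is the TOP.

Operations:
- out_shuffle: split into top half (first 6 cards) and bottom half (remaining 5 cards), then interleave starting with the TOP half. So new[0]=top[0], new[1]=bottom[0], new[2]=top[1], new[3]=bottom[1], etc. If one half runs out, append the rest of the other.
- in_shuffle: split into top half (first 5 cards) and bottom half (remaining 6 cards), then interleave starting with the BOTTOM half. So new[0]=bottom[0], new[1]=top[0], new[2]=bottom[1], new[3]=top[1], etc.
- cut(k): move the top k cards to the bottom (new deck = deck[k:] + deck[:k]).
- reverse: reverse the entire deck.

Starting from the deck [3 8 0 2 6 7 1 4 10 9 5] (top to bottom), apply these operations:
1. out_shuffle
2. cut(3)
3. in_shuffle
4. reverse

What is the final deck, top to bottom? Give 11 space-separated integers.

After op 1 (out_shuffle): [3 1 8 4 0 10 2 9 6 5 7]
After op 2 (cut(3)): [4 0 10 2 9 6 5 7 3 1 8]
After op 3 (in_shuffle): [6 4 5 0 7 10 3 2 1 9 8]
After op 4 (reverse): [8 9 1 2 3 10 7 0 5 4 6]

Answer: 8 9 1 2 3 10 7 0 5 4 6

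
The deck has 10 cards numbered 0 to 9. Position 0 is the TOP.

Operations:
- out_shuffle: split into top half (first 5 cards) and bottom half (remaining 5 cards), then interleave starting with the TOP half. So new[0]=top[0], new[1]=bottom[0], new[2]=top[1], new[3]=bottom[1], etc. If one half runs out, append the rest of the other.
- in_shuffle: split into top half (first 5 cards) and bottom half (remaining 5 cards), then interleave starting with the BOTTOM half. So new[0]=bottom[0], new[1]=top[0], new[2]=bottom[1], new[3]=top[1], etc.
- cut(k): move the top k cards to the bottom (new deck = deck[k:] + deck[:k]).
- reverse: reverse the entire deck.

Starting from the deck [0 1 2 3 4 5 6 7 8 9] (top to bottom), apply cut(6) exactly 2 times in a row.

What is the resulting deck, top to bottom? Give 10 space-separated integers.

Answer: 2 3 4 5 6 7 8 9 0 1

Derivation:
After op 1 (cut(6)): [6 7 8 9 0 1 2 3 4 5]
After op 2 (cut(6)): [2 3 4 5 6 7 8 9 0 1]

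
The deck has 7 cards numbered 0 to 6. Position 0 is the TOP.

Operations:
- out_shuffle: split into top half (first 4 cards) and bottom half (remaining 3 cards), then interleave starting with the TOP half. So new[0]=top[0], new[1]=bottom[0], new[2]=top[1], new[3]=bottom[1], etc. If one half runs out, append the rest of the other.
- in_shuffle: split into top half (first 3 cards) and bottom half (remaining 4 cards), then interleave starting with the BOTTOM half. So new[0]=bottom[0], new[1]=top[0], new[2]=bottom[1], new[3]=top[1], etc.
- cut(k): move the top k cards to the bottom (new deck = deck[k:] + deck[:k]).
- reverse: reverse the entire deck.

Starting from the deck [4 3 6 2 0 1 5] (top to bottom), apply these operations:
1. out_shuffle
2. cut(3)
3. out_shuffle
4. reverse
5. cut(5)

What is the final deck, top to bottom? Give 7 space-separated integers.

Answer: 4 1 2 3 5 0 6

Derivation:
After op 1 (out_shuffle): [4 0 3 1 6 5 2]
After op 2 (cut(3)): [1 6 5 2 4 0 3]
After op 3 (out_shuffle): [1 4 6 0 5 3 2]
After op 4 (reverse): [2 3 5 0 6 4 1]
After op 5 (cut(5)): [4 1 2 3 5 0 6]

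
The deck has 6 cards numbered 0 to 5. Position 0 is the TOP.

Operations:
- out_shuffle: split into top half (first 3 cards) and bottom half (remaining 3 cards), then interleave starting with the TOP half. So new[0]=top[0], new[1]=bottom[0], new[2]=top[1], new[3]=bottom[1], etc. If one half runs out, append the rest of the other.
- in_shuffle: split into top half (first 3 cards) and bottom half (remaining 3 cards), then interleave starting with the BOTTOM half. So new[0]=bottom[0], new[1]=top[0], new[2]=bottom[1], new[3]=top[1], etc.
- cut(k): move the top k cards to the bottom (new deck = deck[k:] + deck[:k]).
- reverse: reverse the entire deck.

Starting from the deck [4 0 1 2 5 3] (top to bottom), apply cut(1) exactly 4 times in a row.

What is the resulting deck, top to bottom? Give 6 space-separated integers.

Answer: 5 3 4 0 1 2

Derivation:
After op 1 (cut(1)): [0 1 2 5 3 4]
After op 2 (cut(1)): [1 2 5 3 4 0]
After op 3 (cut(1)): [2 5 3 4 0 1]
After op 4 (cut(1)): [5 3 4 0 1 2]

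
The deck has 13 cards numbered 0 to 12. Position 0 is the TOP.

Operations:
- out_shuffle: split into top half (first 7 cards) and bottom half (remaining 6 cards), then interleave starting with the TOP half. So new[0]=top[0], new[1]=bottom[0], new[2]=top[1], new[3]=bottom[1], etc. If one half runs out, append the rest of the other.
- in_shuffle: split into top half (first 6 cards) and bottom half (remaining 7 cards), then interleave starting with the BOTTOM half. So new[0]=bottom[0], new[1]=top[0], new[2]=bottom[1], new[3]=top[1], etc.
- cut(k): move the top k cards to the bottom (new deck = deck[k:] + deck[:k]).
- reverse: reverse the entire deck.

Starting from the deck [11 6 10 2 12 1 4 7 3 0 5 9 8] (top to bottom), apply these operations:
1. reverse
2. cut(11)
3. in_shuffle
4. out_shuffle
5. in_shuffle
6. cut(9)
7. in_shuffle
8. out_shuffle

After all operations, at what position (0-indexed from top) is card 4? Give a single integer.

Answer: 8

Derivation:
After op 1 (reverse): [8 9 5 0 3 7 4 1 12 2 10 6 11]
After op 2 (cut(11)): [6 11 8 9 5 0 3 7 4 1 12 2 10]
After op 3 (in_shuffle): [3 6 7 11 4 8 1 9 12 5 2 0 10]
After op 4 (out_shuffle): [3 9 6 12 7 5 11 2 4 0 8 10 1]
After op 5 (in_shuffle): [11 3 2 9 4 6 0 12 8 7 10 5 1]
After op 6 (cut(9)): [7 10 5 1 11 3 2 9 4 6 0 12 8]
After op 7 (in_shuffle): [2 7 9 10 4 5 6 1 0 11 12 3 8]
After op 8 (out_shuffle): [2 1 7 0 9 11 10 12 4 3 5 8 6]
Card 4 is at position 8.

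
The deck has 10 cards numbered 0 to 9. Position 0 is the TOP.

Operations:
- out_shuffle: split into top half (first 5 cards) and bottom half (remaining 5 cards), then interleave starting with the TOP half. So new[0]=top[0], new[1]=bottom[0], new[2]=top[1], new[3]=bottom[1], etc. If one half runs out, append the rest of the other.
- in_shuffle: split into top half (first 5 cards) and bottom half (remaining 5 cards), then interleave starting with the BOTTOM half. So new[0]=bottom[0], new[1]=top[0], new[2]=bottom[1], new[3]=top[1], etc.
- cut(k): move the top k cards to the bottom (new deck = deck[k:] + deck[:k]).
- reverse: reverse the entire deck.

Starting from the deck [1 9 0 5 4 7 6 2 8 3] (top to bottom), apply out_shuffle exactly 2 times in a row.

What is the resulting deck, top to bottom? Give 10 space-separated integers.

After op 1 (out_shuffle): [1 7 9 6 0 2 5 8 4 3]
After op 2 (out_shuffle): [1 2 7 5 9 8 6 4 0 3]

Answer: 1 2 7 5 9 8 6 4 0 3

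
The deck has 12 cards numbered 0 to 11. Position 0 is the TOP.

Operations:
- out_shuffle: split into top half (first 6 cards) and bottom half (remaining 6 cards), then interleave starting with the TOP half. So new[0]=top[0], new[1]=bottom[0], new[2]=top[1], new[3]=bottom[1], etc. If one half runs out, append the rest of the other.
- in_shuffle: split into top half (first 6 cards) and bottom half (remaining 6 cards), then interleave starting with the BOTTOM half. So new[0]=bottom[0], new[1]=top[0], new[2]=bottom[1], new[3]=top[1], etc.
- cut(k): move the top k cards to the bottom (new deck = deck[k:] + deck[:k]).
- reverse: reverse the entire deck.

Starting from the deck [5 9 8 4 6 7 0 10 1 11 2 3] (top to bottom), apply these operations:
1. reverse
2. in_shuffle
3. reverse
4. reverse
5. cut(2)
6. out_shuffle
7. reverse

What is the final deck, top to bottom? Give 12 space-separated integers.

Answer: 3 1 7 8 0 11 5 4 10 2 9 6

Derivation:
After op 1 (reverse): [3 2 11 1 10 0 7 6 4 8 9 5]
After op 2 (in_shuffle): [7 3 6 2 4 11 8 1 9 10 5 0]
After op 3 (reverse): [0 5 10 9 1 8 11 4 2 6 3 7]
After op 4 (reverse): [7 3 6 2 4 11 8 1 9 10 5 0]
After op 5 (cut(2)): [6 2 4 11 8 1 9 10 5 0 7 3]
After op 6 (out_shuffle): [6 9 2 10 4 5 11 0 8 7 1 3]
After op 7 (reverse): [3 1 7 8 0 11 5 4 10 2 9 6]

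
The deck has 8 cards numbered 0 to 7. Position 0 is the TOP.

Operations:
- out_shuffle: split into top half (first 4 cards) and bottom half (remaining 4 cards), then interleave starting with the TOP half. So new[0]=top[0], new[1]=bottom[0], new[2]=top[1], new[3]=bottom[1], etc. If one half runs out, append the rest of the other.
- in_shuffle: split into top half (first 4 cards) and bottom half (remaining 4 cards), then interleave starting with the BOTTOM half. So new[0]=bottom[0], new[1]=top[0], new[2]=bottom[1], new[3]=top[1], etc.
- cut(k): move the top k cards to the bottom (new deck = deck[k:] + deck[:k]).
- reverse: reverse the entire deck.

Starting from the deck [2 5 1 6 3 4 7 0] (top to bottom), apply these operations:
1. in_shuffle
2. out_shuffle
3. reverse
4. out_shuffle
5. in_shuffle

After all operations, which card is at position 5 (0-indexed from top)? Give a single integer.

Answer: 5

Derivation:
After op 1 (in_shuffle): [3 2 4 5 7 1 0 6]
After op 2 (out_shuffle): [3 7 2 1 4 0 5 6]
After op 3 (reverse): [6 5 0 4 1 2 7 3]
After op 4 (out_shuffle): [6 1 5 2 0 7 4 3]
After op 5 (in_shuffle): [0 6 7 1 4 5 3 2]
Position 5: card 5.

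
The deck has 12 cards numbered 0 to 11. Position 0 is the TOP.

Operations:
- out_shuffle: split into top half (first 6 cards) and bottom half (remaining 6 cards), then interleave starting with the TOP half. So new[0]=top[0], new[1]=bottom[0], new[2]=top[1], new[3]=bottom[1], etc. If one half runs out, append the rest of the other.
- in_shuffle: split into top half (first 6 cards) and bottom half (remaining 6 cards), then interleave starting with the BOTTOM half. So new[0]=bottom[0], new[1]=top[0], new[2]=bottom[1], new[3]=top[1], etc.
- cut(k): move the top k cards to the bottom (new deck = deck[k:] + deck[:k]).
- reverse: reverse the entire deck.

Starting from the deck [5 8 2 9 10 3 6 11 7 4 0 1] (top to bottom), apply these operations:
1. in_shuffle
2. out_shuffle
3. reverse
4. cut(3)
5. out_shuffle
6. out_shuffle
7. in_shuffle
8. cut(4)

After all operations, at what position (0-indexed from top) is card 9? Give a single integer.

After op 1 (in_shuffle): [6 5 11 8 7 2 4 9 0 10 1 3]
After op 2 (out_shuffle): [6 4 5 9 11 0 8 10 7 1 2 3]
After op 3 (reverse): [3 2 1 7 10 8 0 11 9 5 4 6]
After op 4 (cut(3)): [7 10 8 0 11 9 5 4 6 3 2 1]
After op 5 (out_shuffle): [7 5 10 4 8 6 0 3 11 2 9 1]
After op 6 (out_shuffle): [7 0 5 3 10 11 4 2 8 9 6 1]
After op 7 (in_shuffle): [4 7 2 0 8 5 9 3 6 10 1 11]
After op 8 (cut(4)): [8 5 9 3 6 10 1 11 4 7 2 0]
Card 9 is at position 2.

Answer: 2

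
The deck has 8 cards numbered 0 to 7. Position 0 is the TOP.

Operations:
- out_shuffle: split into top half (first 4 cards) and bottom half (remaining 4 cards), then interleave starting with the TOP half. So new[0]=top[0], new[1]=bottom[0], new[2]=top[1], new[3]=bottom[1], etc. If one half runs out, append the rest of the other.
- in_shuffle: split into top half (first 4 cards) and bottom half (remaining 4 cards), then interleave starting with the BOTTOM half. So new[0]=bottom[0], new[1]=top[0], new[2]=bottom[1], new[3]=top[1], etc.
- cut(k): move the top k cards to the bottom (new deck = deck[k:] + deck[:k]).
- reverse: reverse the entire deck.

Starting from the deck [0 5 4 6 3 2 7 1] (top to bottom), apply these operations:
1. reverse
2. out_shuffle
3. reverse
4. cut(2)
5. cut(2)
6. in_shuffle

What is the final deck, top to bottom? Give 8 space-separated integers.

After op 1 (reverse): [1 7 2 3 6 4 5 0]
After op 2 (out_shuffle): [1 6 7 4 2 5 3 0]
After op 3 (reverse): [0 3 5 2 4 7 6 1]
After op 4 (cut(2)): [5 2 4 7 6 1 0 3]
After op 5 (cut(2)): [4 7 6 1 0 3 5 2]
After op 6 (in_shuffle): [0 4 3 7 5 6 2 1]

Answer: 0 4 3 7 5 6 2 1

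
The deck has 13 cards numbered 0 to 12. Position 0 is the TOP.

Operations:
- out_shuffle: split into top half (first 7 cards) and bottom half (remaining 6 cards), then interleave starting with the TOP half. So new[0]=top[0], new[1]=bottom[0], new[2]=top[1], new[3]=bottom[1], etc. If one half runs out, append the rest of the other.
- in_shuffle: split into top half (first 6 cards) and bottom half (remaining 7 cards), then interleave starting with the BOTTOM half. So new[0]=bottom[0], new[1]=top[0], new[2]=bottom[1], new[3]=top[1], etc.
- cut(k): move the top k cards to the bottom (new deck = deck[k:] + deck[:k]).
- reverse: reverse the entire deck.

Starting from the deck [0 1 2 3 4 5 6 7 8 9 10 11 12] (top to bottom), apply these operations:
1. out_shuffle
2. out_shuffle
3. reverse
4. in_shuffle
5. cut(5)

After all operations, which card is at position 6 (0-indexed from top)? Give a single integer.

Answer: 5

Derivation:
After op 1 (out_shuffle): [0 7 1 8 2 9 3 10 4 11 5 12 6]
After op 2 (out_shuffle): [0 10 7 4 1 11 8 5 2 12 9 6 3]
After op 3 (reverse): [3 6 9 12 2 5 8 11 1 4 7 10 0]
After op 4 (in_shuffle): [8 3 11 6 1 9 4 12 7 2 10 5 0]
After op 5 (cut(5)): [9 4 12 7 2 10 5 0 8 3 11 6 1]
Position 6: card 5.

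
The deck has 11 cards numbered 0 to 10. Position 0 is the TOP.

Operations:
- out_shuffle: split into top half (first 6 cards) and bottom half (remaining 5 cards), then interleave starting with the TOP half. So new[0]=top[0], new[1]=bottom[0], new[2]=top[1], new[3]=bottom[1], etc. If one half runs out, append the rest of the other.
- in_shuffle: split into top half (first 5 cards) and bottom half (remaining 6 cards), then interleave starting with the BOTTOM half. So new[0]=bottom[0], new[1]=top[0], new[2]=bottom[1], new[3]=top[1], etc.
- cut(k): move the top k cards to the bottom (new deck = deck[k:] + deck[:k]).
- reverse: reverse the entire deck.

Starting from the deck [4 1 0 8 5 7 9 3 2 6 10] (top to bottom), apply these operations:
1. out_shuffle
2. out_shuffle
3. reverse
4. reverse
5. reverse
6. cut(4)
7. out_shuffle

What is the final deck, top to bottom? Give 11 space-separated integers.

Answer: 3 4 5 2 1 7 6 0 9 10 8

Derivation:
After op 1 (out_shuffle): [4 9 1 3 0 2 8 6 5 10 7]
After op 2 (out_shuffle): [4 8 9 6 1 5 3 10 0 7 2]
After op 3 (reverse): [2 7 0 10 3 5 1 6 9 8 4]
After op 4 (reverse): [4 8 9 6 1 5 3 10 0 7 2]
After op 5 (reverse): [2 7 0 10 3 5 1 6 9 8 4]
After op 6 (cut(4)): [3 5 1 6 9 8 4 2 7 0 10]
After op 7 (out_shuffle): [3 4 5 2 1 7 6 0 9 10 8]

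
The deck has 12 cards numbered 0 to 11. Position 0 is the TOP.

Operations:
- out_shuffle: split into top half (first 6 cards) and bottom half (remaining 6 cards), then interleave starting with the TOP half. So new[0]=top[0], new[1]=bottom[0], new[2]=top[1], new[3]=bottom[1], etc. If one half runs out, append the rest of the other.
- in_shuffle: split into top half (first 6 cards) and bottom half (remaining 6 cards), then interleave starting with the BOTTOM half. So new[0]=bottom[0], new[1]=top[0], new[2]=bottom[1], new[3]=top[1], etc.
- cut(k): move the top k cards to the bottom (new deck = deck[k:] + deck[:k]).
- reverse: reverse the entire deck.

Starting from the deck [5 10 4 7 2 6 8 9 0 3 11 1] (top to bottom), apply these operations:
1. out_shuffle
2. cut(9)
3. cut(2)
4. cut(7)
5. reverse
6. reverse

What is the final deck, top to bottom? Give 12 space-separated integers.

Answer: 7 3 2 11 6 1 5 8 10 9 4 0

Derivation:
After op 1 (out_shuffle): [5 8 10 9 4 0 7 3 2 11 6 1]
After op 2 (cut(9)): [11 6 1 5 8 10 9 4 0 7 3 2]
After op 3 (cut(2)): [1 5 8 10 9 4 0 7 3 2 11 6]
After op 4 (cut(7)): [7 3 2 11 6 1 5 8 10 9 4 0]
After op 5 (reverse): [0 4 9 10 8 5 1 6 11 2 3 7]
After op 6 (reverse): [7 3 2 11 6 1 5 8 10 9 4 0]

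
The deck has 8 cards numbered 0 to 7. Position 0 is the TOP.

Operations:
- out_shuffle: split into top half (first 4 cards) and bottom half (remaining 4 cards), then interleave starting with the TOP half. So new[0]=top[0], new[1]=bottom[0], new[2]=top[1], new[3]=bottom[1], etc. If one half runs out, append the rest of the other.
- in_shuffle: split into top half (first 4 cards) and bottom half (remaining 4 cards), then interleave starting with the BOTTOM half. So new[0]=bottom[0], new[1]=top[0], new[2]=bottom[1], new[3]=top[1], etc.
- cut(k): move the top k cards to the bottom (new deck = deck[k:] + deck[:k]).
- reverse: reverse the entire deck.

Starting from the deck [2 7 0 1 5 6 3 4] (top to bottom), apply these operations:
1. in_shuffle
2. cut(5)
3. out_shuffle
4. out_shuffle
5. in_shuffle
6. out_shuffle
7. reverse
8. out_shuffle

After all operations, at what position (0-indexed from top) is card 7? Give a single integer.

After op 1 (in_shuffle): [5 2 6 7 3 0 4 1]
After op 2 (cut(5)): [0 4 1 5 2 6 7 3]
After op 3 (out_shuffle): [0 2 4 6 1 7 5 3]
After op 4 (out_shuffle): [0 1 2 7 4 5 6 3]
After op 5 (in_shuffle): [4 0 5 1 6 2 3 7]
After op 6 (out_shuffle): [4 6 0 2 5 3 1 7]
After op 7 (reverse): [7 1 3 5 2 0 6 4]
After op 8 (out_shuffle): [7 2 1 0 3 6 5 4]
Card 7 is at position 0.

Answer: 0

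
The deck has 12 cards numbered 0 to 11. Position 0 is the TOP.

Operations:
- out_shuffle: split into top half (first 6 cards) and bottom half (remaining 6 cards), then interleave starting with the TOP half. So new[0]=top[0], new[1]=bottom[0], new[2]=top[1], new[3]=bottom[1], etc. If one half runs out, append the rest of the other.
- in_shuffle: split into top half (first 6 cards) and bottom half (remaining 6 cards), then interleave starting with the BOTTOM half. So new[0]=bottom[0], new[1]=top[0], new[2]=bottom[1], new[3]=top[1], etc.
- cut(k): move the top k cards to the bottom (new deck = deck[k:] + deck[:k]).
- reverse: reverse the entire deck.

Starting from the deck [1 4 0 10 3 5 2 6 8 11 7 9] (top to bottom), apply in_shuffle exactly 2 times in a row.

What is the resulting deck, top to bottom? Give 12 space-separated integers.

After op 1 (in_shuffle): [2 1 6 4 8 0 11 10 7 3 9 5]
After op 2 (in_shuffle): [11 2 10 1 7 6 3 4 9 8 5 0]

Answer: 11 2 10 1 7 6 3 4 9 8 5 0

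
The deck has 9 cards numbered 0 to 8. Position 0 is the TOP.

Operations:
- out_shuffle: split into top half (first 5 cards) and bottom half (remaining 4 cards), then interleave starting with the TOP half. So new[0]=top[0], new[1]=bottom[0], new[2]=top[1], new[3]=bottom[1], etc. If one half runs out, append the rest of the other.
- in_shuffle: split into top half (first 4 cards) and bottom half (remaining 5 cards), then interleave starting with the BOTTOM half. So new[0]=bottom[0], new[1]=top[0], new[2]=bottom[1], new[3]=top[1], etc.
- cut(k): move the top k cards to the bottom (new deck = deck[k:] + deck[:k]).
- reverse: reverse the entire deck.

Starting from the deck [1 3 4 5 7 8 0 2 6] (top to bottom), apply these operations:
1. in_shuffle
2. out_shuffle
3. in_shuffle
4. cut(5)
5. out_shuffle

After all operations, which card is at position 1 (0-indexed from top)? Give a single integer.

Answer: 7

Derivation:
After op 1 (in_shuffle): [7 1 8 3 0 4 2 5 6]
After op 2 (out_shuffle): [7 4 1 2 8 5 3 6 0]
After op 3 (in_shuffle): [8 7 5 4 3 1 6 2 0]
After op 4 (cut(5)): [1 6 2 0 8 7 5 4 3]
After op 5 (out_shuffle): [1 7 6 5 2 4 0 3 8]
Position 1: card 7.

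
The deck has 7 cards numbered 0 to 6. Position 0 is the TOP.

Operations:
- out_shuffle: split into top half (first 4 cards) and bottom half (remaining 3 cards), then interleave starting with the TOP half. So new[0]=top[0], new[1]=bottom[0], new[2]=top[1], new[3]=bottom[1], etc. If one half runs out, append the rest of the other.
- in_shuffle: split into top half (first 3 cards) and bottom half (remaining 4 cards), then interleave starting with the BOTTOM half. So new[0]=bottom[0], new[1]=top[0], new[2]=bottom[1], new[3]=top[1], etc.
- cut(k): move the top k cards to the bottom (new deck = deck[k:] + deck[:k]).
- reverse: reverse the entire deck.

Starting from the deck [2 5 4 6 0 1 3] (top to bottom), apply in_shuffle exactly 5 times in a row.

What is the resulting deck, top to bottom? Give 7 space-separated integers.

After op 1 (in_shuffle): [6 2 0 5 1 4 3]
After op 2 (in_shuffle): [5 6 1 2 4 0 3]
After op 3 (in_shuffle): [2 5 4 6 0 1 3]
After op 4 (in_shuffle): [6 2 0 5 1 4 3]
After op 5 (in_shuffle): [5 6 1 2 4 0 3]

Answer: 5 6 1 2 4 0 3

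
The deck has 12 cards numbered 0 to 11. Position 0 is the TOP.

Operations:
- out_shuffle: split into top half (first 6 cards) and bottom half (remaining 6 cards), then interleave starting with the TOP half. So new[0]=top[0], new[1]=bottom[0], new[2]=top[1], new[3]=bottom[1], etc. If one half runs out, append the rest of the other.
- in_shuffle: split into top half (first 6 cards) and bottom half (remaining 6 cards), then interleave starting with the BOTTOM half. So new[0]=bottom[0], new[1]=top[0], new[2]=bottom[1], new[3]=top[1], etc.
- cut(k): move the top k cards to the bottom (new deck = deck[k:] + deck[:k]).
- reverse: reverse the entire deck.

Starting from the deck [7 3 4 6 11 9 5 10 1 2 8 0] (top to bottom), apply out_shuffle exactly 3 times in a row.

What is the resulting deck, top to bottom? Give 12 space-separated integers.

Answer: 7 10 6 8 5 4 2 9 3 1 11 0

Derivation:
After op 1 (out_shuffle): [7 5 3 10 4 1 6 2 11 8 9 0]
After op 2 (out_shuffle): [7 6 5 2 3 11 10 8 4 9 1 0]
After op 3 (out_shuffle): [7 10 6 8 5 4 2 9 3 1 11 0]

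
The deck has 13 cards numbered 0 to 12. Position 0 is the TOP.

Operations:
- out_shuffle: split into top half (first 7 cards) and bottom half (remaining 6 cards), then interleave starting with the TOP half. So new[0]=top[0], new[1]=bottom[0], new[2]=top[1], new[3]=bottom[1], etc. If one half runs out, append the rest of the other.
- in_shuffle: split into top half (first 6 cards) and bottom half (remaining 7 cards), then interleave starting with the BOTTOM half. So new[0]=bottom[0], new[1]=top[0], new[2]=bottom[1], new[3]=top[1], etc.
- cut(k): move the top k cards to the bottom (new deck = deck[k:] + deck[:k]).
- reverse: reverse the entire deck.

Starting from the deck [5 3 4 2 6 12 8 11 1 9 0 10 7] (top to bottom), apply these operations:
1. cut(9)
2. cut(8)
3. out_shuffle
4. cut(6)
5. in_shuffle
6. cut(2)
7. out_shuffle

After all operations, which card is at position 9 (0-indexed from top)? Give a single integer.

Answer: 0

Derivation:
After op 1 (cut(9)): [9 0 10 7 5 3 4 2 6 12 8 11 1]
After op 2 (cut(8)): [6 12 8 11 1 9 0 10 7 5 3 4 2]
After op 3 (out_shuffle): [6 10 12 7 8 5 11 3 1 4 9 2 0]
After op 4 (cut(6)): [11 3 1 4 9 2 0 6 10 12 7 8 5]
After op 5 (in_shuffle): [0 11 6 3 10 1 12 4 7 9 8 2 5]
After op 6 (cut(2)): [6 3 10 1 12 4 7 9 8 2 5 0 11]
After op 7 (out_shuffle): [6 9 3 8 10 2 1 5 12 0 4 11 7]
Position 9: card 0.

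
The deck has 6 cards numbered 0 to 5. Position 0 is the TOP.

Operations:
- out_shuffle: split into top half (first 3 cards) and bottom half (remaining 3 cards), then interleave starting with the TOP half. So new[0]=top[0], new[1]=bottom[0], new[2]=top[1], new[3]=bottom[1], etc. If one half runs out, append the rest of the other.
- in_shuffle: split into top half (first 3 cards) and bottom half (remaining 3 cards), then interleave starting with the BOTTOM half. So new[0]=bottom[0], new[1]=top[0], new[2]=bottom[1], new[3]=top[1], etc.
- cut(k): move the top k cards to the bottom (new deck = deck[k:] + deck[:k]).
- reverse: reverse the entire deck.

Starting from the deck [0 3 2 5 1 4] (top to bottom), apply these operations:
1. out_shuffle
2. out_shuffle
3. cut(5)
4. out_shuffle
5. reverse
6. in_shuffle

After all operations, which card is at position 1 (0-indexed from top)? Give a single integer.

After op 1 (out_shuffle): [0 5 3 1 2 4]
After op 2 (out_shuffle): [0 1 5 2 3 4]
After op 3 (cut(5)): [4 0 1 5 2 3]
After op 4 (out_shuffle): [4 5 0 2 1 3]
After op 5 (reverse): [3 1 2 0 5 4]
After op 6 (in_shuffle): [0 3 5 1 4 2]
Position 1: card 3.

Answer: 3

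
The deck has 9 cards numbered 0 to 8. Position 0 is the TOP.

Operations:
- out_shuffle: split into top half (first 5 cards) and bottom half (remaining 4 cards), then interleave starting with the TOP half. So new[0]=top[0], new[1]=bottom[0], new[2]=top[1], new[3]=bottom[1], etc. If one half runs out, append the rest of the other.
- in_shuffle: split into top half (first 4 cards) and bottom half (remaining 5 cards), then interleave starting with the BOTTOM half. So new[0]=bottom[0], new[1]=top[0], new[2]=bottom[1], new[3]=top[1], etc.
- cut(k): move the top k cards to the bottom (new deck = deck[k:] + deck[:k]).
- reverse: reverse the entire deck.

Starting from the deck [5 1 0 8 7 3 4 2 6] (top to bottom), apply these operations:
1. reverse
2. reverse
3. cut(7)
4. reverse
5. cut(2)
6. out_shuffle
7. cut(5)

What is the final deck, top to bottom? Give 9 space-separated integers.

After op 1 (reverse): [6 2 4 3 7 8 0 1 5]
After op 2 (reverse): [5 1 0 8 7 3 4 2 6]
After op 3 (cut(7)): [2 6 5 1 0 8 7 3 4]
After op 4 (reverse): [4 3 7 8 0 1 5 6 2]
After op 5 (cut(2)): [7 8 0 1 5 6 2 4 3]
After op 6 (out_shuffle): [7 6 8 2 0 4 1 3 5]
After op 7 (cut(5)): [4 1 3 5 7 6 8 2 0]

Answer: 4 1 3 5 7 6 8 2 0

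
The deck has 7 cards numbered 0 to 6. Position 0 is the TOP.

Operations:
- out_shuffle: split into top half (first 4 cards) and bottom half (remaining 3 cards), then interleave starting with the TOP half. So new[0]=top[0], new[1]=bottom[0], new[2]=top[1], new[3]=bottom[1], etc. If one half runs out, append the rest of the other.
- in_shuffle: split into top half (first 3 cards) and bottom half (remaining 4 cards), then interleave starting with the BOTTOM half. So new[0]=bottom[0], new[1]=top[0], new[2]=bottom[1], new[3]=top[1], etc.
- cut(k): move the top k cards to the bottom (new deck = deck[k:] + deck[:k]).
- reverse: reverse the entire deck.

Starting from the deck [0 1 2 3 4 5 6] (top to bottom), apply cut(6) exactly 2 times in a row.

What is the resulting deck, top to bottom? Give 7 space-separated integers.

After op 1 (cut(6)): [6 0 1 2 3 4 5]
After op 2 (cut(6)): [5 6 0 1 2 3 4]

Answer: 5 6 0 1 2 3 4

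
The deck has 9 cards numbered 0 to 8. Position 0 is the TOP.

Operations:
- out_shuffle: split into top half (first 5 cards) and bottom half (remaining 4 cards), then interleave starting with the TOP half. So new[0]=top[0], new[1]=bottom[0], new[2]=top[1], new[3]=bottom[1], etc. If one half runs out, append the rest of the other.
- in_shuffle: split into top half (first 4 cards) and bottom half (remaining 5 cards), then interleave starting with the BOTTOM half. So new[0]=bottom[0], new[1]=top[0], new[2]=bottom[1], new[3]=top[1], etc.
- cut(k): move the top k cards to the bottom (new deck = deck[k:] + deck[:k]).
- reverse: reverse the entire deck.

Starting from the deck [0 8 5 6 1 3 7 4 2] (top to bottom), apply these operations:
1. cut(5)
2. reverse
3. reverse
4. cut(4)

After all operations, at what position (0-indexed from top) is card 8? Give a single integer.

After op 1 (cut(5)): [3 7 4 2 0 8 5 6 1]
After op 2 (reverse): [1 6 5 8 0 2 4 7 3]
After op 3 (reverse): [3 7 4 2 0 8 5 6 1]
After op 4 (cut(4)): [0 8 5 6 1 3 7 4 2]
Card 8 is at position 1.

Answer: 1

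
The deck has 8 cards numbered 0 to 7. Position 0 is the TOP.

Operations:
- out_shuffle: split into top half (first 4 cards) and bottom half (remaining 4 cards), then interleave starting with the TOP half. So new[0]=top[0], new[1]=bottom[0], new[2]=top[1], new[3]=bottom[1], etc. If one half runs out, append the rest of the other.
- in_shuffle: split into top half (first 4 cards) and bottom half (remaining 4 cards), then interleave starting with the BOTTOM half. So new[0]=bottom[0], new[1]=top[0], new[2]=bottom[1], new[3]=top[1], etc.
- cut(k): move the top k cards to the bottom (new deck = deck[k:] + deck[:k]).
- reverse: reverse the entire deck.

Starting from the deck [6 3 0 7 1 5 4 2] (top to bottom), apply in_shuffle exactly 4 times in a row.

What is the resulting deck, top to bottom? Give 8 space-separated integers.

Answer: 7 2 0 4 3 5 6 1

Derivation:
After op 1 (in_shuffle): [1 6 5 3 4 0 2 7]
After op 2 (in_shuffle): [4 1 0 6 2 5 7 3]
After op 3 (in_shuffle): [2 4 5 1 7 0 3 6]
After op 4 (in_shuffle): [7 2 0 4 3 5 6 1]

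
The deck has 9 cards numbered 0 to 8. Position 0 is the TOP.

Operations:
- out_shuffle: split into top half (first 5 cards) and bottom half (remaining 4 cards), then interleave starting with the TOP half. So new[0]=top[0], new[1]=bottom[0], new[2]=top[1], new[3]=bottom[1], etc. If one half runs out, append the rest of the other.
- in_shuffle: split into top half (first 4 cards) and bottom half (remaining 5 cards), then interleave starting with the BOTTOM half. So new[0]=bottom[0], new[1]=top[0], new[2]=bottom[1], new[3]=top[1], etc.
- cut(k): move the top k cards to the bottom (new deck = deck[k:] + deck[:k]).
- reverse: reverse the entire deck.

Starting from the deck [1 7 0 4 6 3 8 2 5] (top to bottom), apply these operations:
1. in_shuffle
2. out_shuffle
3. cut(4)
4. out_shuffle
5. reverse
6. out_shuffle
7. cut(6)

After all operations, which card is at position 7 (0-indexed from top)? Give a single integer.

After op 1 (in_shuffle): [6 1 3 7 8 0 2 4 5]
After op 2 (out_shuffle): [6 0 1 2 3 4 7 5 8]
After op 3 (cut(4)): [3 4 7 5 8 6 0 1 2]
After op 4 (out_shuffle): [3 6 4 0 7 1 5 2 8]
After op 5 (reverse): [8 2 5 1 7 0 4 6 3]
After op 6 (out_shuffle): [8 0 2 4 5 6 1 3 7]
After op 7 (cut(6)): [1 3 7 8 0 2 4 5 6]
Position 7: card 5.

Answer: 5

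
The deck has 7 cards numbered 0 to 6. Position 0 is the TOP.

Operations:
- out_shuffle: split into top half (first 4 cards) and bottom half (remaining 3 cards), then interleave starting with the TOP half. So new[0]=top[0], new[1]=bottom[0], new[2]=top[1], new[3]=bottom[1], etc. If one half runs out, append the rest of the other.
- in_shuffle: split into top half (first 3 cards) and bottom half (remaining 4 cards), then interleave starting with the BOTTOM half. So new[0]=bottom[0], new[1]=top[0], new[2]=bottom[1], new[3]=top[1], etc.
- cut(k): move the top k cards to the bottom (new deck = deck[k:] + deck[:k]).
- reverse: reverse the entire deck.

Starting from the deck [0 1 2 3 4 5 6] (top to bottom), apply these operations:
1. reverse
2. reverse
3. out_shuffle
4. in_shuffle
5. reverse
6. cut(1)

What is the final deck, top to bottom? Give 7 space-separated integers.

Answer: 1 6 4 2 0 5 3

Derivation:
After op 1 (reverse): [6 5 4 3 2 1 0]
After op 2 (reverse): [0 1 2 3 4 5 6]
After op 3 (out_shuffle): [0 4 1 5 2 6 3]
After op 4 (in_shuffle): [5 0 2 4 6 1 3]
After op 5 (reverse): [3 1 6 4 2 0 5]
After op 6 (cut(1)): [1 6 4 2 0 5 3]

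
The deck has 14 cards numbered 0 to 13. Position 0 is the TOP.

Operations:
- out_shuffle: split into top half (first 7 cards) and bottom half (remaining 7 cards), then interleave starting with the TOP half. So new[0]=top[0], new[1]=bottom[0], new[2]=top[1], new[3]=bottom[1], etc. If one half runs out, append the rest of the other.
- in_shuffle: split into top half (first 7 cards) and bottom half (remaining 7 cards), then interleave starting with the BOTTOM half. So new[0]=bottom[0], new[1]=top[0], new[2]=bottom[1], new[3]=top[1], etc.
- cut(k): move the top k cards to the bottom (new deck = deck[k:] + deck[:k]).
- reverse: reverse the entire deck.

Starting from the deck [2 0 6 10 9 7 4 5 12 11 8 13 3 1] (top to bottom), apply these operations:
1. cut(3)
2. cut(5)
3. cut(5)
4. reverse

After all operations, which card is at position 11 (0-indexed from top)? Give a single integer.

Answer: 0

Derivation:
After op 1 (cut(3)): [10 9 7 4 5 12 11 8 13 3 1 2 0 6]
After op 2 (cut(5)): [12 11 8 13 3 1 2 0 6 10 9 7 4 5]
After op 3 (cut(5)): [1 2 0 6 10 9 7 4 5 12 11 8 13 3]
After op 4 (reverse): [3 13 8 11 12 5 4 7 9 10 6 0 2 1]
Position 11: card 0.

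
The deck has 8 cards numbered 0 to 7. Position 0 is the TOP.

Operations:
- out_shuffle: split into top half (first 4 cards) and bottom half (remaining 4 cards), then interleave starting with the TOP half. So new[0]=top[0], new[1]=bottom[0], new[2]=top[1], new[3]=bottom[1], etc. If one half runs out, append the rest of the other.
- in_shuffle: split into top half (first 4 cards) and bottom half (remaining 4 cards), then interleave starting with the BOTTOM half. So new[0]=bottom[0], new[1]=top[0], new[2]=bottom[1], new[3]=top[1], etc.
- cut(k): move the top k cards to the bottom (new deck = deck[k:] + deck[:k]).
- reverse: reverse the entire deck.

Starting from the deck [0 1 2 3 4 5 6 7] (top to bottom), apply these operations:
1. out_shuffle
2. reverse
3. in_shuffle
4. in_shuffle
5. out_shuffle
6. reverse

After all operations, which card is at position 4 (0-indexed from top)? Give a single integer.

After op 1 (out_shuffle): [0 4 1 5 2 6 3 7]
After op 2 (reverse): [7 3 6 2 5 1 4 0]
After op 3 (in_shuffle): [5 7 1 3 4 6 0 2]
After op 4 (in_shuffle): [4 5 6 7 0 1 2 3]
After op 5 (out_shuffle): [4 0 5 1 6 2 7 3]
After op 6 (reverse): [3 7 2 6 1 5 0 4]
Position 4: card 1.

Answer: 1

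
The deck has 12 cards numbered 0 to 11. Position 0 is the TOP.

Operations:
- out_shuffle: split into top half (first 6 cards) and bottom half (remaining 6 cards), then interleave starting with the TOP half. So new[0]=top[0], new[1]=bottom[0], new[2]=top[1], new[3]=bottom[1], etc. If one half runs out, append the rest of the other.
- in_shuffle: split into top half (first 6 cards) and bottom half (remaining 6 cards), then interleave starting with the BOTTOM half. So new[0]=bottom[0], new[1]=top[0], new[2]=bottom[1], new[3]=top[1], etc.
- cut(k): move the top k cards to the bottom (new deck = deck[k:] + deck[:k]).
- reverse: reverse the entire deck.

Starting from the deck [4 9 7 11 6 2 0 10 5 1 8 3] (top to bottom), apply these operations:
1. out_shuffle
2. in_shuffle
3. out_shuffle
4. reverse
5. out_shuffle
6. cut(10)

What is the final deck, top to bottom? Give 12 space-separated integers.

Answer: 0 11 5 2 9 1 3 10 6 4 7 8

Derivation:
After op 1 (out_shuffle): [4 0 9 10 7 5 11 1 6 8 2 3]
After op 2 (in_shuffle): [11 4 1 0 6 9 8 10 2 7 3 5]
After op 3 (out_shuffle): [11 8 4 10 1 2 0 7 6 3 9 5]
After op 4 (reverse): [5 9 3 6 7 0 2 1 10 4 8 11]
After op 5 (out_shuffle): [5 2 9 1 3 10 6 4 7 8 0 11]
After op 6 (cut(10)): [0 11 5 2 9 1 3 10 6 4 7 8]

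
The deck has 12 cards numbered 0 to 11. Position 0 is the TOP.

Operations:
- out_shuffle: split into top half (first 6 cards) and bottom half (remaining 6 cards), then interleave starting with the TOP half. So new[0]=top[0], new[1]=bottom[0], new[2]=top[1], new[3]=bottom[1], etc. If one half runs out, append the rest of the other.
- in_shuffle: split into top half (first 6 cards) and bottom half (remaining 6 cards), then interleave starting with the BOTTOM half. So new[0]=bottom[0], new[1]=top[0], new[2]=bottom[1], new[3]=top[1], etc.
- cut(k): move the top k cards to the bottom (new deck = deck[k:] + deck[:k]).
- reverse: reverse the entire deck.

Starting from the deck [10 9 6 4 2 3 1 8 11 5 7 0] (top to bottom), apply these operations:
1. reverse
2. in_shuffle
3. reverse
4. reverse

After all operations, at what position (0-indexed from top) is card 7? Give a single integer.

After op 1 (reverse): [0 7 5 11 8 1 3 2 4 6 9 10]
After op 2 (in_shuffle): [3 0 2 7 4 5 6 11 9 8 10 1]
After op 3 (reverse): [1 10 8 9 11 6 5 4 7 2 0 3]
After op 4 (reverse): [3 0 2 7 4 5 6 11 9 8 10 1]
Card 7 is at position 3.

Answer: 3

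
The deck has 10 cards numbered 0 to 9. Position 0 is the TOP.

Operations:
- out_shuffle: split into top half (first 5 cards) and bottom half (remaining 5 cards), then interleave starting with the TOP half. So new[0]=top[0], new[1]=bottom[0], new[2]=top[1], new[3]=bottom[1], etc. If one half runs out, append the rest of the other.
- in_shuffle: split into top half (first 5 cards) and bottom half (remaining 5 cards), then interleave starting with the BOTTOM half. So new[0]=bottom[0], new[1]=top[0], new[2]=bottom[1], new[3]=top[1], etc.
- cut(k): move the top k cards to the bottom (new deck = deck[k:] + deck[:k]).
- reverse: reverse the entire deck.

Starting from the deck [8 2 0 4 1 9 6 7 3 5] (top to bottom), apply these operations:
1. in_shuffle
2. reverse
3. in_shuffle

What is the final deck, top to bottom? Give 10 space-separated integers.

After op 1 (in_shuffle): [9 8 6 2 7 0 3 4 5 1]
After op 2 (reverse): [1 5 4 3 0 7 2 6 8 9]
After op 3 (in_shuffle): [7 1 2 5 6 4 8 3 9 0]

Answer: 7 1 2 5 6 4 8 3 9 0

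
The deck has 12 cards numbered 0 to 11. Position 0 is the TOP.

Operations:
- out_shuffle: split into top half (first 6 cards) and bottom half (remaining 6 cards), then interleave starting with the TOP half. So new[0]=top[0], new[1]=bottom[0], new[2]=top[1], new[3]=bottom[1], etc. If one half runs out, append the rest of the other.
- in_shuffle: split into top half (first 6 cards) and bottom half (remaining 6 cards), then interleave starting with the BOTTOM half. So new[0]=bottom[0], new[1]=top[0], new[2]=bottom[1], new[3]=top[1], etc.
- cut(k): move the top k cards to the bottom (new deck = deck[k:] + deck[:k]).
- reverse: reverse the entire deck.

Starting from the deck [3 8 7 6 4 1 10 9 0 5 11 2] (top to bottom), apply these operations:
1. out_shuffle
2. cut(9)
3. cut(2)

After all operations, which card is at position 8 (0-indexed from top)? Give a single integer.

Answer: 5

Derivation:
After op 1 (out_shuffle): [3 10 8 9 7 0 6 5 4 11 1 2]
After op 2 (cut(9)): [11 1 2 3 10 8 9 7 0 6 5 4]
After op 3 (cut(2)): [2 3 10 8 9 7 0 6 5 4 11 1]
Position 8: card 5.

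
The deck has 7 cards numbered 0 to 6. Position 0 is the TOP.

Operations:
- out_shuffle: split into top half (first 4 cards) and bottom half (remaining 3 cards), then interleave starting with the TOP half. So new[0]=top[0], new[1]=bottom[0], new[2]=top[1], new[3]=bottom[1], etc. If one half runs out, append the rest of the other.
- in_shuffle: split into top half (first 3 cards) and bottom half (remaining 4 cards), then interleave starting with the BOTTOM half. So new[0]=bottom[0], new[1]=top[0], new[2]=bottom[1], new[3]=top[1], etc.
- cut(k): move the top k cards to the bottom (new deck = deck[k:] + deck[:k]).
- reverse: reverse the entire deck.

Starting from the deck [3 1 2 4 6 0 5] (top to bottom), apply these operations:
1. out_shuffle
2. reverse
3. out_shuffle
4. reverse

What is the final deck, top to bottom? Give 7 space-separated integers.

Answer: 0 3 2 6 5 1 4

Derivation:
After op 1 (out_shuffle): [3 6 1 0 2 5 4]
After op 2 (reverse): [4 5 2 0 1 6 3]
After op 3 (out_shuffle): [4 1 5 6 2 3 0]
After op 4 (reverse): [0 3 2 6 5 1 4]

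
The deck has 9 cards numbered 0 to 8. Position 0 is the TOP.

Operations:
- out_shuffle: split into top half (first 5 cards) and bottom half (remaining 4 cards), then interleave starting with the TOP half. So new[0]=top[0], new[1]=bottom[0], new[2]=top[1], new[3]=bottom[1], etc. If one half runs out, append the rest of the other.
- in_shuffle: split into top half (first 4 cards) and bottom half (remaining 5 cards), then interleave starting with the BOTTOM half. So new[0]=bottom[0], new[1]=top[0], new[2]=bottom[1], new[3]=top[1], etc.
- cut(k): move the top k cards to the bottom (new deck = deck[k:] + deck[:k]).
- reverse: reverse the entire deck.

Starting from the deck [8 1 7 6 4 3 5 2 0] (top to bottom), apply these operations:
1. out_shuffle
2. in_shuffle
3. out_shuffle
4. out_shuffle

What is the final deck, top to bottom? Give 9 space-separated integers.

After op 1 (out_shuffle): [8 3 1 5 7 2 6 0 4]
After op 2 (in_shuffle): [7 8 2 3 6 1 0 5 4]
After op 3 (out_shuffle): [7 1 8 0 2 5 3 4 6]
After op 4 (out_shuffle): [7 5 1 3 8 4 0 6 2]

Answer: 7 5 1 3 8 4 0 6 2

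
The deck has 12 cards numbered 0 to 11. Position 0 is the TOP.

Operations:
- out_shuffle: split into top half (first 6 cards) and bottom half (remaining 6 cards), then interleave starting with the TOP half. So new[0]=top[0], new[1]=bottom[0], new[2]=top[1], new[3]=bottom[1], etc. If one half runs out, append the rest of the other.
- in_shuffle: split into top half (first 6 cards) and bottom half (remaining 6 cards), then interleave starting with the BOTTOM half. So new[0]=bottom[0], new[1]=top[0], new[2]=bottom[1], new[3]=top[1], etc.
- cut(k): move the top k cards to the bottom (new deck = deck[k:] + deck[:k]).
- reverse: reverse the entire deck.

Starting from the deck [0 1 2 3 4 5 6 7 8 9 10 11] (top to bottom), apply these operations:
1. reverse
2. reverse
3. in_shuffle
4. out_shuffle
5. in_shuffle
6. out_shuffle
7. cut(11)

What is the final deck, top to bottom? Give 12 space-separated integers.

After op 1 (reverse): [11 10 9 8 7 6 5 4 3 2 1 0]
After op 2 (reverse): [0 1 2 3 4 5 6 7 8 9 10 11]
After op 3 (in_shuffle): [6 0 7 1 8 2 9 3 10 4 11 5]
After op 4 (out_shuffle): [6 9 0 3 7 10 1 4 8 11 2 5]
After op 5 (in_shuffle): [1 6 4 9 8 0 11 3 2 7 5 10]
After op 6 (out_shuffle): [1 11 6 3 4 2 9 7 8 5 0 10]
After op 7 (cut(11)): [10 1 11 6 3 4 2 9 7 8 5 0]

Answer: 10 1 11 6 3 4 2 9 7 8 5 0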